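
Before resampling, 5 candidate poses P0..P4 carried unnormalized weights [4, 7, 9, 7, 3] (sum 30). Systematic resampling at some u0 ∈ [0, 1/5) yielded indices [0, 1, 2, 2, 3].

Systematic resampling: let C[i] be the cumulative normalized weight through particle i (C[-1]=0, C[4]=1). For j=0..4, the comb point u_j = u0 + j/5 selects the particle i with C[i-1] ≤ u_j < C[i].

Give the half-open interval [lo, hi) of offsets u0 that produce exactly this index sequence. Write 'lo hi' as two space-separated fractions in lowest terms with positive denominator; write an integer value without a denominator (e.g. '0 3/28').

C = [2/15, 11/30, 2/3, 9/10, 1]
j=0 picked index 0: u0 ∈ [0, 2/15)
j=1 picked index 1: u0 ∈ [-1/15, 1/6)
j=2 picked index 2: u0 ∈ [-1/30, 4/15)
j=3 picked index 2: u0 ∈ [-7/30, 1/15)
j=4 picked index 3: u0 ∈ [-2/15, 1/10)
intersection: [0, 1/15)

0 1/15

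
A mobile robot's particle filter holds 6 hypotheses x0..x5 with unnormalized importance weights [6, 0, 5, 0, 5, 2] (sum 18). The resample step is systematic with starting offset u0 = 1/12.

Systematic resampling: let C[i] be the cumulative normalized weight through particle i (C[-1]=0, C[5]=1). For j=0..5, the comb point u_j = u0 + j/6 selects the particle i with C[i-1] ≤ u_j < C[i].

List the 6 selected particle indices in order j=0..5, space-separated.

C = [1/3, 1/3, 11/18, 11/18, 8/9, 1]
j=0: u_0=1/12 ∈ [0, 1/3) → index 0
j=1: u_1=1/4 ∈ [0, 1/3) → index 0
j=2: u_2=5/12 ∈ [1/3, 11/18) → index 2
j=3: u_3=7/12 ∈ [1/3, 11/18) → index 2
j=4: u_4=3/4 ∈ [11/18, 8/9) → index 4
j=5: u_5=11/12 ∈ [8/9, 1) → index 5

0 0 2 2 4 5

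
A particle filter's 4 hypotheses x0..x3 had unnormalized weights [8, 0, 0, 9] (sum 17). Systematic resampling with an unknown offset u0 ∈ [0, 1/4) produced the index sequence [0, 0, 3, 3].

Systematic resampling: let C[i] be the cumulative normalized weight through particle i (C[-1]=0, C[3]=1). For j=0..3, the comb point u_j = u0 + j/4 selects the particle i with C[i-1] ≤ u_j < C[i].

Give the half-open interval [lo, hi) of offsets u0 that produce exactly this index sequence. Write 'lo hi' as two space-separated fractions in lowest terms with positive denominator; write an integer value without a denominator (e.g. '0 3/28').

C = [8/17, 8/17, 8/17, 1]
j=0 picked index 0: u0 ∈ [0, 8/17)
j=1 picked index 0: u0 ∈ [-1/4, 15/68)
j=2 picked index 3: u0 ∈ [-1/34, 1/2)
j=3 picked index 3: u0 ∈ [-19/68, 1/4)
intersection: [0, 15/68)

0 15/68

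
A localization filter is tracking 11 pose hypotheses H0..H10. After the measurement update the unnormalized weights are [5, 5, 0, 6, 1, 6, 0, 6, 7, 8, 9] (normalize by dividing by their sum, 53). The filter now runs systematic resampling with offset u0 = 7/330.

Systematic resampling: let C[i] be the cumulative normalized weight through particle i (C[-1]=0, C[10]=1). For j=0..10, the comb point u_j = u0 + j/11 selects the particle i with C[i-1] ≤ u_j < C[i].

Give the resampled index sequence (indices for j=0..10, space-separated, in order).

C = [5/53, 10/53, 10/53, 16/53, 17/53, 23/53, 23/53, 29/53, 36/53, 44/53, 1]
j=0: u_0=7/330 ∈ [0, 5/53) → index 0
j=1: u_1=37/330 ∈ [5/53, 10/53) → index 1
j=2: u_2=67/330 ∈ [10/53, 16/53) → index 3
j=3: u_3=97/330 ∈ [10/53, 16/53) → index 3
j=4: u_4=127/330 ∈ [17/53, 23/53) → index 5
j=5: u_5=157/330 ∈ [23/53, 29/53) → index 7
j=6: u_6=17/30 ∈ [29/53, 36/53) → index 8
j=7: u_7=217/330 ∈ [29/53, 36/53) → index 8
j=8: u_8=247/330 ∈ [36/53, 44/53) → index 9
j=9: u_9=277/330 ∈ [44/53, 1) → index 10
j=10: u_10=307/330 ∈ [44/53, 1) → index 10

0 1 3 3 5 7 8 8 9 10 10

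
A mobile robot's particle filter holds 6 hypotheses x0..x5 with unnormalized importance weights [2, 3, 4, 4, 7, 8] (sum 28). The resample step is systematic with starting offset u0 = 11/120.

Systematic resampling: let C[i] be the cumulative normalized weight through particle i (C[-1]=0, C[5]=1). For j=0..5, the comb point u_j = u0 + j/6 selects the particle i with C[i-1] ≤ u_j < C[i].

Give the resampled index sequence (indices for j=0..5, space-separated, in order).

1 2 3 4 5 5

C = [1/14, 5/28, 9/28, 13/28, 5/7, 1]
j=0: u_0=11/120 ∈ [1/14, 5/28) → index 1
j=1: u_1=31/120 ∈ [5/28, 9/28) → index 2
j=2: u_2=17/40 ∈ [9/28, 13/28) → index 3
j=3: u_3=71/120 ∈ [13/28, 5/7) → index 4
j=4: u_4=91/120 ∈ [5/7, 1) → index 5
j=5: u_5=37/40 ∈ [5/7, 1) → index 5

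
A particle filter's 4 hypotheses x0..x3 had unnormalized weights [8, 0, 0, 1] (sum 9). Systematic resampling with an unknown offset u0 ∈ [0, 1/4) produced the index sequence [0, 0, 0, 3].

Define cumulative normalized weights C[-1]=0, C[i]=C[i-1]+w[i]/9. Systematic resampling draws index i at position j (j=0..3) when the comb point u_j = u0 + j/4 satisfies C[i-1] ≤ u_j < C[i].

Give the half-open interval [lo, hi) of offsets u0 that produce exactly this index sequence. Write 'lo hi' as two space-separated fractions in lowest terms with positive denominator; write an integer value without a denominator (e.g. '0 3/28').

C = [8/9, 8/9, 8/9, 1]
j=0 picked index 0: u0 ∈ [0, 8/9)
j=1 picked index 0: u0 ∈ [-1/4, 23/36)
j=2 picked index 0: u0 ∈ [-1/2, 7/18)
j=3 picked index 3: u0 ∈ [5/36, 1/4)
intersection: [5/36, 1/4)

5/36 1/4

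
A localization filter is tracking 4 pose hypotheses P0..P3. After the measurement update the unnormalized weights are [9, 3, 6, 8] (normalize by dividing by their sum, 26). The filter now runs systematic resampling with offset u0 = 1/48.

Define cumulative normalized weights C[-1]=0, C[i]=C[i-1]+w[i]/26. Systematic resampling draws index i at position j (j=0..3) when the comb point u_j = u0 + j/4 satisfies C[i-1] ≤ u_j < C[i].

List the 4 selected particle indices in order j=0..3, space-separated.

C = [9/26, 6/13, 9/13, 1]
j=0: u_0=1/48 ∈ [0, 9/26) → index 0
j=1: u_1=13/48 ∈ [0, 9/26) → index 0
j=2: u_2=25/48 ∈ [6/13, 9/13) → index 2
j=3: u_3=37/48 ∈ [9/13, 1) → index 3

0 0 2 3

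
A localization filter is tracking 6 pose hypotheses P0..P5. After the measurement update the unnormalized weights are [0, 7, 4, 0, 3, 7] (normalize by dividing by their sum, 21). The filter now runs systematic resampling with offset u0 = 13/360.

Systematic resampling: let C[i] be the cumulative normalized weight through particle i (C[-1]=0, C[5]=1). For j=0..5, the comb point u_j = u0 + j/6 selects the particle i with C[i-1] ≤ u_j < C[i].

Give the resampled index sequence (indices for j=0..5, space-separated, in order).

C = [0, 1/3, 11/21, 11/21, 2/3, 1]
j=0: u_0=13/360 ∈ [0, 1/3) → index 1
j=1: u_1=73/360 ∈ [0, 1/3) → index 1
j=2: u_2=133/360 ∈ [1/3, 11/21) → index 2
j=3: u_3=193/360 ∈ [11/21, 2/3) → index 4
j=4: u_4=253/360 ∈ [2/3, 1) → index 5
j=5: u_5=313/360 ∈ [2/3, 1) → index 5

1 1 2 4 5 5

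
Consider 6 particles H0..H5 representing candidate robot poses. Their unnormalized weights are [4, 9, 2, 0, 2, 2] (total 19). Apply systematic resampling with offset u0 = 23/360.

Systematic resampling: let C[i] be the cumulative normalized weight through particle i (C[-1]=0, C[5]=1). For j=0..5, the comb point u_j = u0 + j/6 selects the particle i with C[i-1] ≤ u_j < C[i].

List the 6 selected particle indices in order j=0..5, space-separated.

0 1 1 1 2 5

C = [4/19, 13/19, 15/19, 15/19, 17/19, 1]
j=0: u_0=23/360 ∈ [0, 4/19) → index 0
j=1: u_1=83/360 ∈ [4/19, 13/19) → index 1
j=2: u_2=143/360 ∈ [4/19, 13/19) → index 1
j=3: u_3=203/360 ∈ [4/19, 13/19) → index 1
j=4: u_4=263/360 ∈ [13/19, 15/19) → index 2
j=5: u_5=323/360 ∈ [17/19, 1) → index 5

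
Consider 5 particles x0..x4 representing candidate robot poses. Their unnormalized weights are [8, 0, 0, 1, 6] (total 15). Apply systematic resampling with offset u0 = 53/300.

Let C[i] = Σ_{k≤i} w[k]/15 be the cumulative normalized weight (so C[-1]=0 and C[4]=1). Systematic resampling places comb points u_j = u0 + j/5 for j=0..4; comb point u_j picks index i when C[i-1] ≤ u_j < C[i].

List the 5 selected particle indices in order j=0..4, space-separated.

0 0 3 4 4

C = [8/15, 8/15, 8/15, 3/5, 1]
j=0: u_0=53/300 ∈ [0, 8/15) → index 0
j=1: u_1=113/300 ∈ [0, 8/15) → index 0
j=2: u_2=173/300 ∈ [8/15, 3/5) → index 3
j=3: u_3=233/300 ∈ [3/5, 1) → index 4
j=4: u_4=293/300 ∈ [3/5, 1) → index 4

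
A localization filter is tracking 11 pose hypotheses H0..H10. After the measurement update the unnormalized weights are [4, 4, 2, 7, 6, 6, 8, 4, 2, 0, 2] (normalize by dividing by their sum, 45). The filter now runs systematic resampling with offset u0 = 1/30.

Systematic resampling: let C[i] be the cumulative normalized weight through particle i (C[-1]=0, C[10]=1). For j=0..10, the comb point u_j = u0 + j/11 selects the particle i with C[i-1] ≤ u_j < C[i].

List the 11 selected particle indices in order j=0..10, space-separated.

C = [4/45, 8/45, 2/9, 17/45, 23/45, 29/45, 37/45, 41/45, 43/45, 43/45, 1]
j=0: u_0=1/30 ∈ [0, 4/45) → index 0
j=1: u_1=41/330 ∈ [4/45, 8/45) → index 1
j=2: u_2=71/330 ∈ [8/45, 2/9) → index 2
j=3: u_3=101/330 ∈ [2/9, 17/45) → index 3
j=4: u_4=131/330 ∈ [17/45, 23/45) → index 4
j=5: u_5=161/330 ∈ [17/45, 23/45) → index 4
j=6: u_6=191/330 ∈ [23/45, 29/45) → index 5
j=7: u_7=221/330 ∈ [29/45, 37/45) → index 6
j=8: u_8=251/330 ∈ [29/45, 37/45) → index 6
j=9: u_9=281/330 ∈ [37/45, 41/45) → index 7
j=10: u_10=311/330 ∈ [41/45, 43/45) → index 8

0 1 2 3 4 4 5 6 6 7 8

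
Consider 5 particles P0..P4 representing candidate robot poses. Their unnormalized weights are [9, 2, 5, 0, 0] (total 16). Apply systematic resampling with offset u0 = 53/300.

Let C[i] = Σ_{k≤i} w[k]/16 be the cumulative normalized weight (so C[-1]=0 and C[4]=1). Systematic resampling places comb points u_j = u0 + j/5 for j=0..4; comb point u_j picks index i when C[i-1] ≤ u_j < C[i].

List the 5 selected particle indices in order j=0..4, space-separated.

C = [9/16, 11/16, 1, 1, 1]
j=0: u_0=53/300 ∈ [0, 9/16) → index 0
j=1: u_1=113/300 ∈ [0, 9/16) → index 0
j=2: u_2=173/300 ∈ [9/16, 11/16) → index 1
j=3: u_3=233/300 ∈ [11/16, 1) → index 2
j=4: u_4=293/300 ∈ [11/16, 1) → index 2

0 0 1 2 2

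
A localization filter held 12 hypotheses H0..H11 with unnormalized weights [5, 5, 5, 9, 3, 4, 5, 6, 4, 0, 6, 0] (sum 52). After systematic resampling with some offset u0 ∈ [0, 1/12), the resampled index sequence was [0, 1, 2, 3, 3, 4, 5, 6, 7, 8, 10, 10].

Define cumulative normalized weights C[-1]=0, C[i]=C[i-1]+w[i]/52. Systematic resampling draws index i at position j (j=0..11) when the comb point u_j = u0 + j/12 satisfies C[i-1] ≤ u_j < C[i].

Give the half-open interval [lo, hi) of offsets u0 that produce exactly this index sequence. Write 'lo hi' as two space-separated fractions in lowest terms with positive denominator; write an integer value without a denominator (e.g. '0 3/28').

C = [5/52, 5/26, 15/52, 6/13, 27/52, 31/52, 9/13, 21/26, 23/26, 23/26, 1, 1]
j=0 picked index 0: u0 ∈ [0, 5/52)
j=1 picked index 1: u0 ∈ [1/78, 17/156)
j=2 picked index 2: u0 ∈ [1/39, 19/156)
j=3 picked index 3: u0 ∈ [1/26, 11/52)
j=4 picked index 3: u0 ∈ [-7/156, 5/39)
j=5 picked index 4: u0 ∈ [7/156, 4/39)
j=6 picked index 5: u0 ∈ [1/52, 5/52)
j=7 picked index 6: u0 ∈ [1/78, 17/156)
j=8 picked index 7: u0 ∈ [1/39, 11/78)
j=9 picked index 8: u0 ∈ [3/52, 7/52)
j=10 picked index 10: u0 ∈ [2/39, 1/6)
j=11 picked index 10: u0 ∈ [-5/156, 1/12)
intersection: [3/52, 1/12)

3/52 1/12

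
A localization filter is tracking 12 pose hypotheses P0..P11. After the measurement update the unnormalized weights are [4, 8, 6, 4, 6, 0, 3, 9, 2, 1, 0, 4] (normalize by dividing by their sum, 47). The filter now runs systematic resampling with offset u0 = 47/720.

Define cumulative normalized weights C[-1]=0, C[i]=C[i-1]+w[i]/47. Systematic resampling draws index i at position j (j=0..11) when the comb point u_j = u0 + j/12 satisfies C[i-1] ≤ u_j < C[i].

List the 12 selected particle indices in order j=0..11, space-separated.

C = [4/47, 12/47, 18/47, 22/47, 28/47, 28/47, 31/47, 40/47, 42/47, 43/47, 43/47, 1]
j=0: u_0=47/720 ∈ [0, 4/47) → index 0
j=1: u_1=107/720 ∈ [4/47, 12/47) → index 1
j=2: u_2=167/720 ∈ [4/47, 12/47) → index 1
j=3: u_3=227/720 ∈ [12/47, 18/47) → index 2
j=4: u_4=287/720 ∈ [18/47, 22/47) → index 3
j=5: u_5=347/720 ∈ [22/47, 28/47) → index 4
j=6: u_6=407/720 ∈ [22/47, 28/47) → index 4
j=7: u_7=467/720 ∈ [28/47, 31/47) → index 6
j=8: u_8=527/720 ∈ [31/47, 40/47) → index 7
j=9: u_9=587/720 ∈ [31/47, 40/47) → index 7
j=10: u_10=647/720 ∈ [42/47, 43/47) → index 9
j=11: u_11=707/720 ∈ [43/47, 1) → index 11

0 1 1 2 3 4 4 6 7 7 9 11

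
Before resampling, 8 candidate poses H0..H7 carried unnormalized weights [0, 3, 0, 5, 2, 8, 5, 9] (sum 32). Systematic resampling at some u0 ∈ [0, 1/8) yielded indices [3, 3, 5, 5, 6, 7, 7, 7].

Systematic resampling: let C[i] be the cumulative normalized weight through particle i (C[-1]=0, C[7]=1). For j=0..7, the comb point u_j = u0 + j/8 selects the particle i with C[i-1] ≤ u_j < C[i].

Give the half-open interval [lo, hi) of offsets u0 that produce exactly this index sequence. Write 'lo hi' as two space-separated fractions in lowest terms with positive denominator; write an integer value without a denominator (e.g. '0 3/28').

C = [0, 3/32, 3/32, 1/4, 5/16, 9/16, 23/32, 1]
j=0 picked index 3: u0 ∈ [3/32, 1/4)
j=1 picked index 3: u0 ∈ [-1/32, 1/8)
j=2 picked index 5: u0 ∈ [1/16, 5/16)
j=3 picked index 5: u0 ∈ [-1/16, 3/16)
j=4 picked index 6: u0 ∈ [1/16, 7/32)
j=5 picked index 7: u0 ∈ [3/32, 3/8)
j=6 picked index 7: u0 ∈ [-1/32, 1/4)
j=7 picked index 7: u0 ∈ [-5/32, 1/8)
intersection: [3/32, 1/8)

3/32 1/8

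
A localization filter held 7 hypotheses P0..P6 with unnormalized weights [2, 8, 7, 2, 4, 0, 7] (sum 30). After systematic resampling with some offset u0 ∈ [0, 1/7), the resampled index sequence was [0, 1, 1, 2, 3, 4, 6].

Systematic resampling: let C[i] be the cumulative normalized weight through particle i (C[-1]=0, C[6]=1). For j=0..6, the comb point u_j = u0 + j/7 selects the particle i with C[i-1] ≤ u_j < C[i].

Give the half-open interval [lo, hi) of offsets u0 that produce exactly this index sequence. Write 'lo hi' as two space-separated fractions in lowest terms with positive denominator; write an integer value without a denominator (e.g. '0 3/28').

C = [1/15, 1/3, 17/30, 19/30, 23/30, 23/30, 1]
j=0 picked index 0: u0 ∈ [0, 1/15)
j=1 picked index 1: u0 ∈ [-8/105, 4/21)
j=2 picked index 1: u0 ∈ [-23/105, 1/21)
j=3 picked index 2: u0 ∈ [-2/21, 29/210)
j=4 picked index 3: u0 ∈ [-1/210, 13/210)
j=5 picked index 4: u0 ∈ [-17/210, 11/210)
j=6 picked index 6: u0 ∈ [-19/210, 1/7)
intersection: [0, 1/21)

0 1/21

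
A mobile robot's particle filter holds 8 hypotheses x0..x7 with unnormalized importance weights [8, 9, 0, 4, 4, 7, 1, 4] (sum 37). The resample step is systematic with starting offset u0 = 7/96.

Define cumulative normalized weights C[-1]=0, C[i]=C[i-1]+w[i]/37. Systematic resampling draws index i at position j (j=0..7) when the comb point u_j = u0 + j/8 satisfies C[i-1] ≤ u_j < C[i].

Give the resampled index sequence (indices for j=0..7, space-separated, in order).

C = [8/37, 17/37, 17/37, 21/37, 25/37, 32/37, 33/37, 1]
j=0: u_0=7/96 ∈ [0, 8/37) → index 0
j=1: u_1=19/96 ∈ [0, 8/37) → index 0
j=2: u_2=31/96 ∈ [8/37, 17/37) → index 1
j=3: u_3=43/96 ∈ [8/37, 17/37) → index 1
j=4: u_4=55/96 ∈ [21/37, 25/37) → index 4
j=5: u_5=67/96 ∈ [25/37, 32/37) → index 5
j=6: u_6=79/96 ∈ [25/37, 32/37) → index 5
j=7: u_7=91/96 ∈ [33/37, 1) → index 7

0 0 1 1 4 5 5 7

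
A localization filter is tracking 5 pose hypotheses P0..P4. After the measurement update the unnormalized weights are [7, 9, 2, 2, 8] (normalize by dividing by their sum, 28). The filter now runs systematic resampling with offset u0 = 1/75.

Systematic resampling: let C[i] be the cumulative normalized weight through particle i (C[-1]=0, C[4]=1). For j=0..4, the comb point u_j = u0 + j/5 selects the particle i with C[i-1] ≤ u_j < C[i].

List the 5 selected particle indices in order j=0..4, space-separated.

0 0 1 2 4

C = [1/4, 4/7, 9/14, 5/7, 1]
j=0: u_0=1/75 ∈ [0, 1/4) → index 0
j=1: u_1=16/75 ∈ [0, 1/4) → index 0
j=2: u_2=31/75 ∈ [1/4, 4/7) → index 1
j=3: u_3=46/75 ∈ [4/7, 9/14) → index 2
j=4: u_4=61/75 ∈ [5/7, 1) → index 4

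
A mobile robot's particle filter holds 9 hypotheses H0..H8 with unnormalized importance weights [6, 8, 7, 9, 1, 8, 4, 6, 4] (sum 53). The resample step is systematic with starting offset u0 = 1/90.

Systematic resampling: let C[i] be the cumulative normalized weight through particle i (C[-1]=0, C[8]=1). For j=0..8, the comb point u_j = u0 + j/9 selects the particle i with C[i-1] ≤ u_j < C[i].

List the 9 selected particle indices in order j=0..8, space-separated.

C = [6/53, 14/53, 21/53, 30/53, 31/53, 39/53, 43/53, 49/53, 1]
j=0: u_0=1/90 ∈ [0, 6/53) → index 0
j=1: u_1=11/90 ∈ [6/53, 14/53) → index 1
j=2: u_2=7/30 ∈ [6/53, 14/53) → index 1
j=3: u_3=31/90 ∈ [14/53, 21/53) → index 2
j=4: u_4=41/90 ∈ [21/53, 30/53) → index 3
j=5: u_5=17/30 ∈ [30/53, 31/53) → index 4
j=6: u_6=61/90 ∈ [31/53, 39/53) → index 5
j=7: u_7=71/90 ∈ [39/53, 43/53) → index 6
j=8: u_8=9/10 ∈ [43/53, 49/53) → index 7

0 1 1 2 3 4 5 6 7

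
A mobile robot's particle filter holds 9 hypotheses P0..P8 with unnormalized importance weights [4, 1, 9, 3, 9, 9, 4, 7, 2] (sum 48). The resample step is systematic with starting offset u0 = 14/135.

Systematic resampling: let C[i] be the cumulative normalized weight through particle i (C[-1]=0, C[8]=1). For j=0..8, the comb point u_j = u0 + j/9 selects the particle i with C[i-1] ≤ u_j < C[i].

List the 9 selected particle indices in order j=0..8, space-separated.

C = [1/12, 5/48, 7/24, 17/48, 13/24, 35/48, 13/16, 23/24, 1]
j=0: u_0=14/135 ∈ [1/12, 5/48) → index 1
j=1: u_1=29/135 ∈ [5/48, 7/24) → index 2
j=2: u_2=44/135 ∈ [7/24, 17/48) → index 3
j=3: u_3=59/135 ∈ [17/48, 13/24) → index 4
j=4: u_4=74/135 ∈ [13/24, 35/48) → index 5
j=5: u_5=89/135 ∈ [13/24, 35/48) → index 5
j=6: u_6=104/135 ∈ [35/48, 13/16) → index 6
j=7: u_7=119/135 ∈ [13/16, 23/24) → index 7
j=8: u_8=134/135 ∈ [23/24, 1) → index 8

1 2 3 4 5 5 6 7 8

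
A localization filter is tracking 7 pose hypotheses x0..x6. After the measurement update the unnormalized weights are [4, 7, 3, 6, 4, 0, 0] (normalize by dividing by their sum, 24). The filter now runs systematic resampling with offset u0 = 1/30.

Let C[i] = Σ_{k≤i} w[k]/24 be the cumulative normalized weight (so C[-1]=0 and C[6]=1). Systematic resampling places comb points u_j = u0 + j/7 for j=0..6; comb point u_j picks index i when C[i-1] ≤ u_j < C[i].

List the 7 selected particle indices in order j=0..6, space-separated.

0 1 1 2 3 3 4

C = [1/6, 11/24, 7/12, 5/6, 1, 1, 1]
j=0: u_0=1/30 ∈ [0, 1/6) → index 0
j=1: u_1=37/210 ∈ [1/6, 11/24) → index 1
j=2: u_2=67/210 ∈ [1/6, 11/24) → index 1
j=3: u_3=97/210 ∈ [11/24, 7/12) → index 2
j=4: u_4=127/210 ∈ [7/12, 5/6) → index 3
j=5: u_5=157/210 ∈ [7/12, 5/6) → index 3
j=6: u_6=187/210 ∈ [5/6, 1) → index 4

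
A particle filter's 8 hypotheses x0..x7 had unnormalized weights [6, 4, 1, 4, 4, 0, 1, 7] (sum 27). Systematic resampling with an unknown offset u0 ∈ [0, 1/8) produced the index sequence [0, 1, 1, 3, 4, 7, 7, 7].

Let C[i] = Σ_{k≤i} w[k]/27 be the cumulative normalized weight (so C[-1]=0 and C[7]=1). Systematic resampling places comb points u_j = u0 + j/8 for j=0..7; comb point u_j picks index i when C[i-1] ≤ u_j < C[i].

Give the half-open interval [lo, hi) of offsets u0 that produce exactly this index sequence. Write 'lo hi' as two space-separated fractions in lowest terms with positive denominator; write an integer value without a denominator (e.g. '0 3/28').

C = [2/9, 10/27, 11/27, 5/9, 19/27, 19/27, 20/27, 1]
j=0 picked index 0: u0 ∈ [0, 2/9)
j=1 picked index 1: u0 ∈ [7/72, 53/216)
j=2 picked index 1: u0 ∈ [-1/36, 13/108)
j=3 picked index 3: u0 ∈ [7/216, 13/72)
j=4 picked index 4: u0 ∈ [1/18, 11/54)
j=5 picked index 7: u0 ∈ [25/216, 3/8)
j=6 picked index 7: u0 ∈ [-1/108, 1/4)
j=7 picked index 7: u0 ∈ [-29/216, 1/8)
intersection: [25/216, 13/108)

25/216 13/108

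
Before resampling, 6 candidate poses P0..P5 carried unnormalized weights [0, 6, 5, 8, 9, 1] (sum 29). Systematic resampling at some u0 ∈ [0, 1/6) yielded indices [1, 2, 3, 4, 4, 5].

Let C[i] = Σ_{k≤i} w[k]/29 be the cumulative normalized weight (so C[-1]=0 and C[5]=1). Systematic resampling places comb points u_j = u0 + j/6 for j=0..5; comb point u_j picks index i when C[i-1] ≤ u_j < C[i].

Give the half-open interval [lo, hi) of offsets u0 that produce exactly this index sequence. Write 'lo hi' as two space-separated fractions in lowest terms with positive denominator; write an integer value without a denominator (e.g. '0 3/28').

C = [0, 6/29, 11/29, 19/29, 28/29, 1]
j=0 picked index 1: u0 ∈ [0, 6/29)
j=1 picked index 2: u0 ∈ [7/174, 37/174)
j=2 picked index 3: u0 ∈ [4/87, 28/87)
j=3 picked index 4: u0 ∈ [9/58, 27/58)
j=4 picked index 4: u0 ∈ [-1/87, 26/87)
j=5 picked index 5: u0 ∈ [23/174, 1/6)
intersection: [9/58, 1/6)

9/58 1/6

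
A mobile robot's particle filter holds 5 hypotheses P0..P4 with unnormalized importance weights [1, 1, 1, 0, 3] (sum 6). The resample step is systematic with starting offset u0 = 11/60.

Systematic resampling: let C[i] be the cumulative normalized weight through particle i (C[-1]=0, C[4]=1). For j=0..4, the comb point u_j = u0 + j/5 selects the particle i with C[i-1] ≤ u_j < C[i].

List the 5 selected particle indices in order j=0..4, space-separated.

C = [1/6, 1/3, 1/2, 1/2, 1]
j=0: u_0=11/60 ∈ [1/6, 1/3) → index 1
j=1: u_1=23/60 ∈ [1/3, 1/2) → index 2
j=2: u_2=7/12 ∈ [1/2, 1) → index 4
j=3: u_3=47/60 ∈ [1/2, 1) → index 4
j=4: u_4=59/60 ∈ [1/2, 1) → index 4

1 2 4 4 4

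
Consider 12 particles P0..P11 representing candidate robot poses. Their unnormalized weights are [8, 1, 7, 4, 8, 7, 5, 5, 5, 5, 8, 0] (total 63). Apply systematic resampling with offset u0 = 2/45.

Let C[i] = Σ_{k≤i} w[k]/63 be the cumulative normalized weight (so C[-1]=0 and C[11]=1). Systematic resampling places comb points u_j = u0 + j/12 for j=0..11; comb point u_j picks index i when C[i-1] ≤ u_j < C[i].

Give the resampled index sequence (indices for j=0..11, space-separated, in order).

C = [8/63, 1/7, 16/63, 20/63, 4/9, 5/9, 40/63, 5/7, 50/63, 55/63, 1, 1]
j=0: u_0=2/45 ∈ [0, 8/63) → index 0
j=1: u_1=23/180 ∈ [8/63, 1/7) → index 1
j=2: u_2=19/90 ∈ [1/7, 16/63) → index 2
j=3: u_3=53/180 ∈ [16/63, 20/63) → index 3
j=4: u_4=17/45 ∈ [20/63, 4/9) → index 4
j=5: u_5=83/180 ∈ [4/9, 5/9) → index 5
j=6: u_6=49/90 ∈ [4/9, 5/9) → index 5
j=7: u_7=113/180 ∈ [5/9, 40/63) → index 6
j=8: u_8=32/45 ∈ [40/63, 5/7) → index 7
j=9: u_9=143/180 ∈ [50/63, 55/63) → index 9
j=10: u_10=79/90 ∈ [55/63, 1) → index 10
j=11: u_11=173/180 ∈ [55/63, 1) → index 10

0 1 2 3 4 5 5 6 7 9 10 10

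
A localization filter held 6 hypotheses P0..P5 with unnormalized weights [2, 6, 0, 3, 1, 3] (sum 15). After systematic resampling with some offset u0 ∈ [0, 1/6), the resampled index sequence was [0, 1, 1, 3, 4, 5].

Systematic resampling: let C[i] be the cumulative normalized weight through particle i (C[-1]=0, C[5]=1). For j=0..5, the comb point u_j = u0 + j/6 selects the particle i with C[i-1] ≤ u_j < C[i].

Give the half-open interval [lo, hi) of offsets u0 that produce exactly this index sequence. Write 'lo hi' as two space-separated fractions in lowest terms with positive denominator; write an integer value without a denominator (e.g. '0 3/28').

C = [2/15, 8/15, 8/15, 11/15, 4/5, 1]
j=0 picked index 0: u0 ∈ [0, 2/15)
j=1 picked index 1: u0 ∈ [-1/30, 11/30)
j=2 picked index 1: u0 ∈ [-1/5, 1/5)
j=3 picked index 3: u0 ∈ [1/30, 7/30)
j=4 picked index 4: u0 ∈ [1/15, 2/15)
j=5 picked index 5: u0 ∈ [-1/30, 1/6)
intersection: [1/15, 2/15)

1/15 2/15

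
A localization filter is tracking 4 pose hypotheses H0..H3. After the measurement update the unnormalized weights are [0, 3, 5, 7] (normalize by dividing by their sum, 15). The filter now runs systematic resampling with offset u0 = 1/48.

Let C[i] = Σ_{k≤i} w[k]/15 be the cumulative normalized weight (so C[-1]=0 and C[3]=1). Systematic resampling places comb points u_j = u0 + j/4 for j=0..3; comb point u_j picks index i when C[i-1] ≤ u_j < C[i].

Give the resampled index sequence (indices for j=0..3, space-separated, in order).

1 2 2 3

C = [0, 1/5, 8/15, 1]
j=0: u_0=1/48 ∈ [0, 1/5) → index 1
j=1: u_1=13/48 ∈ [1/5, 8/15) → index 2
j=2: u_2=25/48 ∈ [1/5, 8/15) → index 2
j=3: u_3=37/48 ∈ [8/15, 1) → index 3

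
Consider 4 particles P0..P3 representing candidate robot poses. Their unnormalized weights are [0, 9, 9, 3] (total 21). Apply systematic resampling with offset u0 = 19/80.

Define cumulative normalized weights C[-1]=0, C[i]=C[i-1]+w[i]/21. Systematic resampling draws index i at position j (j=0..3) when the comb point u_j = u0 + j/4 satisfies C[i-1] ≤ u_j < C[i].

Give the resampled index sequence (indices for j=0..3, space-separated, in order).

C = [0, 3/7, 6/7, 1]
j=0: u_0=19/80 ∈ [0, 3/7) → index 1
j=1: u_1=39/80 ∈ [3/7, 6/7) → index 2
j=2: u_2=59/80 ∈ [3/7, 6/7) → index 2
j=3: u_3=79/80 ∈ [6/7, 1) → index 3

1 2 2 3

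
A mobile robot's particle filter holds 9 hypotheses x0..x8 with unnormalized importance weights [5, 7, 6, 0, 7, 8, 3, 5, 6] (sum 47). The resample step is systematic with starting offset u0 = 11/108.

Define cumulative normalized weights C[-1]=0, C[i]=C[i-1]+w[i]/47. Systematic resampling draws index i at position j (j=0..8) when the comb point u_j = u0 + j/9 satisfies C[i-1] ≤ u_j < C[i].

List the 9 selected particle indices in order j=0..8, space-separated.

0 1 2 4 5 5 7 8 8

C = [5/47, 12/47, 18/47, 18/47, 25/47, 33/47, 36/47, 41/47, 1]
j=0: u_0=11/108 ∈ [0, 5/47) → index 0
j=1: u_1=23/108 ∈ [5/47, 12/47) → index 1
j=2: u_2=35/108 ∈ [12/47, 18/47) → index 2
j=3: u_3=47/108 ∈ [18/47, 25/47) → index 4
j=4: u_4=59/108 ∈ [25/47, 33/47) → index 5
j=5: u_5=71/108 ∈ [25/47, 33/47) → index 5
j=6: u_6=83/108 ∈ [36/47, 41/47) → index 7
j=7: u_7=95/108 ∈ [41/47, 1) → index 8
j=8: u_8=107/108 ∈ [41/47, 1) → index 8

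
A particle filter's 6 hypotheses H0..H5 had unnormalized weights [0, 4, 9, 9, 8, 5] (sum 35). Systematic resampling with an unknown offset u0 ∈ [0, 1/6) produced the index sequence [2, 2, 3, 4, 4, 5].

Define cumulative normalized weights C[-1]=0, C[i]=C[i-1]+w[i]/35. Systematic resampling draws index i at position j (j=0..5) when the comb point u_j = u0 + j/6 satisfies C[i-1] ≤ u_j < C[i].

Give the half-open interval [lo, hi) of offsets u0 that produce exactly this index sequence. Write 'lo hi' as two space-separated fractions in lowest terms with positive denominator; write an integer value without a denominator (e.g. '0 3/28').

C = [0, 4/35, 13/35, 22/35, 6/7, 1]
j=0 picked index 2: u0 ∈ [4/35, 13/35)
j=1 picked index 2: u0 ∈ [-11/210, 43/210)
j=2 picked index 3: u0 ∈ [4/105, 31/105)
j=3 picked index 4: u0 ∈ [9/70, 5/14)
j=4 picked index 4: u0 ∈ [-4/105, 4/21)
j=5 picked index 5: u0 ∈ [1/42, 1/6)
intersection: [9/70, 1/6)

9/70 1/6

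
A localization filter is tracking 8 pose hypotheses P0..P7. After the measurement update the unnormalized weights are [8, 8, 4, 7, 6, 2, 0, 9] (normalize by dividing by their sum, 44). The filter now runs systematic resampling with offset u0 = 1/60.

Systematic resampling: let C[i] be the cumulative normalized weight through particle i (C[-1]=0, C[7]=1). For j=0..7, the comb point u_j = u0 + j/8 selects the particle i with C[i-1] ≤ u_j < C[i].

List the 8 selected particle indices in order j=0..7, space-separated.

0 0 1 2 3 4 5 7

C = [2/11, 4/11, 5/11, 27/44, 3/4, 35/44, 35/44, 1]
j=0: u_0=1/60 ∈ [0, 2/11) → index 0
j=1: u_1=17/120 ∈ [0, 2/11) → index 0
j=2: u_2=4/15 ∈ [2/11, 4/11) → index 1
j=3: u_3=47/120 ∈ [4/11, 5/11) → index 2
j=4: u_4=31/60 ∈ [5/11, 27/44) → index 3
j=5: u_5=77/120 ∈ [27/44, 3/4) → index 4
j=6: u_6=23/30 ∈ [3/4, 35/44) → index 5
j=7: u_7=107/120 ∈ [35/44, 1) → index 7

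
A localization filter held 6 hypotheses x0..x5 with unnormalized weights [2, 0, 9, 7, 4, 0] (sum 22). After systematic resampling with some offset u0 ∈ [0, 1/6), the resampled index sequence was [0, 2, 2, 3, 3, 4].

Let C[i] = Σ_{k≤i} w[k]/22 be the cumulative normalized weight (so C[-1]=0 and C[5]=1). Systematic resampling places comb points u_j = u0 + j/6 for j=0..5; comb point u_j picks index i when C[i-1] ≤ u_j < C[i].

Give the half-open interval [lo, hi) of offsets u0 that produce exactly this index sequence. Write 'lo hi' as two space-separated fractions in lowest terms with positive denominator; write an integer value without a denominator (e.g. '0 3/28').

C = [1/11, 1/11, 1/2, 9/11, 1, 1]
j=0 picked index 0: u0 ∈ [0, 1/11)
j=1 picked index 2: u0 ∈ [-5/66, 1/3)
j=2 picked index 2: u0 ∈ [-8/33, 1/6)
j=3 picked index 3: u0 ∈ [0, 7/22)
j=4 picked index 3: u0 ∈ [-1/6, 5/33)
j=5 picked index 4: u0 ∈ [-1/66, 1/6)
intersection: [0, 1/11)

0 1/11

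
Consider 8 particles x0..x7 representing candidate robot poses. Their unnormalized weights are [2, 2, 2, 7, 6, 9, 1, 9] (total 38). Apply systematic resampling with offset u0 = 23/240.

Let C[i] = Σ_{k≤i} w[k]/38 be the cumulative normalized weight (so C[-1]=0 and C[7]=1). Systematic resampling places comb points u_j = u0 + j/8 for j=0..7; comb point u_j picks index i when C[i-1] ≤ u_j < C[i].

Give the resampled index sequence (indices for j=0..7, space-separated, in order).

C = [1/19, 2/19, 3/19, 13/38, 1/2, 14/19, 29/38, 1]
j=0: u_0=23/240 ∈ [1/19, 2/19) → index 1
j=1: u_1=53/240 ∈ [3/19, 13/38) → index 3
j=2: u_2=83/240 ∈ [13/38, 1/2) → index 4
j=3: u_3=113/240 ∈ [13/38, 1/2) → index 4
j=4: u_4=143/240 ∈ [1/2, 14/19) → index 5
j=5: u_5=173/240 ∈ [1/2, 14/19) → index 5
j=6: u_6=203/240 ∈ [29/38, 1) → index 7
j=7: u_7=233/240 ∈ [29/38, 1) → index 7

1 3 4 4 5 5 7 7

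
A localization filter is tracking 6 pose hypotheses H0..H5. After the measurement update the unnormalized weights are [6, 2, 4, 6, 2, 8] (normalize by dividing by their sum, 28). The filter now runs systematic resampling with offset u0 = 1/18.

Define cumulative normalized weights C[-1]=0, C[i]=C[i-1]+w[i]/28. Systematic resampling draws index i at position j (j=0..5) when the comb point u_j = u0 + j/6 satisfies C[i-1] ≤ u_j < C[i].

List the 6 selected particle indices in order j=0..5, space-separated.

C = [3/14, 2/7, 3/7, 9/14, 5/7, 1]
j=0: u_0=1/18 ∈ [0, 3/14) → index 0
j=1: u_1=2/9 ∈ [3/14, 2/7) → index 1
j=2: u_2=7/18 ∈ [2/7, 3/7) → index 2
j=3: u_3=5/9 ∈ [3/7, 9/14) → index 3
j=4: u_4=13/18 ∈ [5/7, 1) → index 5
j=5: u_5=8/9 ∈ [5/7, 1) → index 5

0 1 2 3 5 5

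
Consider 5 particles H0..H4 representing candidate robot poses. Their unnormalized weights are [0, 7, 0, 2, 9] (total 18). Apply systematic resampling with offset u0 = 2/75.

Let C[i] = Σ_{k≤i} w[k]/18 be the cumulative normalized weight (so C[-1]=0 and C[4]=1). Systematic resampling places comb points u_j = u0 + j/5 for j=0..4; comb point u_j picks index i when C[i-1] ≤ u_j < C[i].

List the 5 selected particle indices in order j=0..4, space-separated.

C = [0, 7/18, 7/18, 1/2, 1]
j=0: u_0=2/75 ∈ [0, 7/18) → index 1
j=1: u_1=17/75 ∈ [0, 7/18) → index 1
j=2: u_2=32/75 ∈ [7/18, 1/2) → index 3
j=3: u_3=47/75 ∈ [1/2, 1) → index 4
j=4: u_4=62/75 ∈ [1/2, 1) → index 4

1 1 3 4 4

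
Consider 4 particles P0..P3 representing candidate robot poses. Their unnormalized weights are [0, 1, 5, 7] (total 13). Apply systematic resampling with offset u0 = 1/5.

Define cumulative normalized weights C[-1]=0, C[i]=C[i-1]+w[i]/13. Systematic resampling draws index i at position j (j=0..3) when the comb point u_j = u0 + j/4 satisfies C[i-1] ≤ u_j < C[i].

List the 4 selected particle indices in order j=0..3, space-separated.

C = [0, 1/13, 6/13, 1]
j=0: u_0=1/5 ∈ [1/13, 6/13) → index 2
j=1: u_1=9/20 ∈ [1/13, 6/13) → index 2
j=2: u_2=7/10 ∈ [6/13, 1) → index 3
j=3: u_3=19/20 ∈ [6/13, 1) → index 3

2 2 3 3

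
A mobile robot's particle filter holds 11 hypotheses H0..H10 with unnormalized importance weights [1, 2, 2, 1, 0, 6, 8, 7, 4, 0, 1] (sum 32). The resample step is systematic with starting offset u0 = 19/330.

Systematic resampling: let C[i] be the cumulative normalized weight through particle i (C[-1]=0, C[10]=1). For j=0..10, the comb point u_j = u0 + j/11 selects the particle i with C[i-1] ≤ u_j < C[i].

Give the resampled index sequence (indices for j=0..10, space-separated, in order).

1 2 5 5 6 6 6 7 7 8 8

C = [1/32, 3/32, 5/32, 3/16, 3/16, 3/8, 5/8, 27/32, 31/32, 31/32, 1]
j=0: u_0=19/330 ∈ [1/32, 3/32) → index 1
j=1: u_1=49/330 ∈ [3/32, 5/32) → index 2
j=2: u_2=79/330 ∈ [3/16, 3/8) → index 5
j=3: u_3=109/330 ∈ [3/16, 3/8) → index 5
j=4: u_4=139/330 ∈ [3/8, 5/8) → index 6
j=5: u_5=169/330 ∈ [3/8, 5/8) → index 6
j=6: u_6=199/330 ∈ [3/8, 5/8) → index 6
j=7: u_7=229/330 ∈ [5/8, 27/32) → index 7
j=8: u_8=259/330 ∈ [5/8, 27/32) → index 7
j=9: u_9=289/330 ∈ [27/32, 31/32) → index 8
j=10: u_10=29/30 ∈ [27/32, 31/32) → index 8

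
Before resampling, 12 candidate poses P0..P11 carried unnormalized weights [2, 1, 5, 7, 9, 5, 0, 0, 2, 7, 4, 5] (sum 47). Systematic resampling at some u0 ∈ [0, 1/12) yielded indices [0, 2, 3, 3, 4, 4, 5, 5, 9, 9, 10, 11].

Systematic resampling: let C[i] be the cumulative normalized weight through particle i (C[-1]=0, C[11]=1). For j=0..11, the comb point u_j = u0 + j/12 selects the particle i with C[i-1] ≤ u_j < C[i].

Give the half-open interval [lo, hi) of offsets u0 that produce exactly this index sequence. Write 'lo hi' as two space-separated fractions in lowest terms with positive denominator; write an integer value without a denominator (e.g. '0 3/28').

C = [2/47, 3/47, 8/47, 15/47, 24/47, 29/47, 29/47, 29/47, 31/47, 38/47, 42/47, 1]
j=0 picked index 0: u0 ∈ [0, 2/47)
j=1 picked index 2: u0 ∈ [-11/564, 49/564)
j=2 picked index 3: u0 ∈ [1/282, 43/282)
j=3 picked index 3: u0 ∈ [-15/188, 13/188)
j=4 picked index 4: u0 ∈ [-2/141, 25/141)
j=5 picked index 4: u0 ∈ [-55/564, 53/564)
j=6 picked index 5: u0 ∈ [1/94, 11/94)
j=7 picked index 5: u0 ∈ [-41/564, 19/564)
j=8 picked index 9: u0 ∈ [-1/141, 20/141)
j=9 picked index 9: u0 ∈ [-17/188, 11/188)
j=10 picked index 10: u0 ∈ [-7/282, 17/282)
j=11 picked index 11: u0 ∈ [-13/564, 1/12)
intersection: [1/94, 19/564)

1/94 19/564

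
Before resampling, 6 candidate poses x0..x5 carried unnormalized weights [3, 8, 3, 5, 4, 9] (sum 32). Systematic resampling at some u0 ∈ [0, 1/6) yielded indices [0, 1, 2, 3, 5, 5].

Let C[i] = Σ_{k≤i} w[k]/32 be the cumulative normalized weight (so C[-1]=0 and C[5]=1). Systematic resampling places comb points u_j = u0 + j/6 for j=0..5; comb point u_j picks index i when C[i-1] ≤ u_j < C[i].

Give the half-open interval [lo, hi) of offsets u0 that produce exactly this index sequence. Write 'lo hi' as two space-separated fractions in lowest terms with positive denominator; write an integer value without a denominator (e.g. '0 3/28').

5/96 3/32

C = [3/32, 11/32, 7/16, 19/32, 23/32, 1]
j=0 picked index 0: u0 ∈ [0, 3/32)
j=1 picked index 1: u0 ∈ [-7/96, 17/96)
j=2 picked index 2: u0 ∈ [1/96, 5/48)
j=3 picked index 3: u0 ∈ [-1/16, 3/32)
j=4 picked index 5: u0 ∈ [5/96, 1/3)
j=5 picked index 5: u0 ∈ [-11/96, 1/6)
intersection: [5/96, 3/32)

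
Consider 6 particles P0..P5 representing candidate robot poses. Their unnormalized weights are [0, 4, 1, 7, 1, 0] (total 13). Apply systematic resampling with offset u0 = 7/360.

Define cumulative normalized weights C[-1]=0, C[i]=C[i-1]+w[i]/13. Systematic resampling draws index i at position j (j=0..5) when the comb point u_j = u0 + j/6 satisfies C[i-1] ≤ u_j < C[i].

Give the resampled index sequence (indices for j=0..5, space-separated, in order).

1 1 2 3 3 3

C = [0, 4/13, 5/13, 12/13, 1, 1]
j=0: u_0=7/360 ∈ [0, 4/13) → index 1
j=1: u_1=67/360 ∈ [0, 4/13) → index 1
j=2: u_2=127/360 ∈ [4/13, 5/13) → index 2
j=3: u_3=187/360 ∈ [5/13, 12/13) → index 3
j=4: u_4=247/360 ∈ [5/13, 12/13) → index 3
j=5: u_5=307/360 ∈ [5/13, 12/13) → index 3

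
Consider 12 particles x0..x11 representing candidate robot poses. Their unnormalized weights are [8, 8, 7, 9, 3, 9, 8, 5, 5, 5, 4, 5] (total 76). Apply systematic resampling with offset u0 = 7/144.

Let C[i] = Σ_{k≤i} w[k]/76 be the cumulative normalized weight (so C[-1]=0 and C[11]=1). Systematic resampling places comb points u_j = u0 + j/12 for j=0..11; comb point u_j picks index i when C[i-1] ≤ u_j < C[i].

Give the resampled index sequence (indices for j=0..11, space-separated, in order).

C = [2/19, 4/19, 23/76, 8/19, 35/76, 11/19, 13/19, 3/4, 31/38, 67/76, 71/76, 1]
j=0: u_0=7/144 ∈ [0, 2/19) → index 0
j=1: u_1=19/144 ∈ [2/19, 4/19) → index 1
j=2: u_2=31/144 ∈ [4/19, 23/76) → index 2
j=3: u_3=43/144 ∈ [4/19, 23/76) → index 2
j=4: u_4=55/144 ∈ [23/76, 8/19) → index 3
j=5: u_5=67/144 ∈ [35/76, 11/19) → index 5
j=6: u_6=79/144 ∈ [35/76, 11/19) → index 5
j=7: u_7=91/144 ∈ [11/19, 13/19) → index 6
j=8: u_8=103/144 ∈ [13/19, 3/4) → index 7
j=9: u_9=115/144 ∈ [3/4, 31/38) → index 8
j=10: u_10=127/144 ∈ [67/76, 71/76) → index 10
j=11: u_11=139/144 ∈ [71/76, 1) → index 11

0 1 2 2 3 5 5 6 7 8 10 11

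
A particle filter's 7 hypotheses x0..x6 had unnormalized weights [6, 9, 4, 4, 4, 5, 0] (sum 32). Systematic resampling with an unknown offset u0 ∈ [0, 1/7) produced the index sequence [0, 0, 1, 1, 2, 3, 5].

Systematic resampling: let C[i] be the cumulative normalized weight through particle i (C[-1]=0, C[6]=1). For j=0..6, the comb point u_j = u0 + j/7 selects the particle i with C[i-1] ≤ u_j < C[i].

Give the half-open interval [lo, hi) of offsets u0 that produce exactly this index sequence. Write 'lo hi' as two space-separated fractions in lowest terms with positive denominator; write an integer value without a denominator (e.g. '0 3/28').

C = [3/16, 15/32, 19/32, 23/32, 27/32, 1, 1]
j=0 picked index 0: u0 ∈ [0, 3/16)
j=1 picked index 0: u0 ∈ [-1/7, 5/112)
j=2 picked index 1: u0 ∈ [-11/112, 41/224)
j=3 picked index 1: u0 ∈ [-27/112, 9/224)
j=4 picked index 2: u0 ∈ [-23/224, 5/224)
j=5 picked index 3: u0 ∈ [-27/224, 1/224)
j=6 picked index 5: u0 ∈ [-3/224, 1/7)
intersection: [0, 1/224)

0 1/224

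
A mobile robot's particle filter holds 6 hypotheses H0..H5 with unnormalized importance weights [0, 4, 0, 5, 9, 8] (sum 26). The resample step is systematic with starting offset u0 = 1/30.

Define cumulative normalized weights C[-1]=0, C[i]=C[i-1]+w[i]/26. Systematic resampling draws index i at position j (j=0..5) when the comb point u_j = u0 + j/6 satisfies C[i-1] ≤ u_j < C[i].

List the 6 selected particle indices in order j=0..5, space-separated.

1 3 4 4 5 5

C = [0, 2/13, 2/13, 9/26, 9/13, 1]
j=0: u_0=1/30 ∈ [0, 2/13) → index 1
j=1: u_1=1/5 ∈ [2/13, 9/26) → index 3
j=2: u_2=11/30 ∈ [9/26, 9/13) → index 4
j=3: u_3=8/15 ∈ [9/26, 9/13) → index 4
j=4: u_4=7/10 ∈ [9/13, 1) → index 5
j=5: u_5=13/15 ∈ [9/13, 1) → index 5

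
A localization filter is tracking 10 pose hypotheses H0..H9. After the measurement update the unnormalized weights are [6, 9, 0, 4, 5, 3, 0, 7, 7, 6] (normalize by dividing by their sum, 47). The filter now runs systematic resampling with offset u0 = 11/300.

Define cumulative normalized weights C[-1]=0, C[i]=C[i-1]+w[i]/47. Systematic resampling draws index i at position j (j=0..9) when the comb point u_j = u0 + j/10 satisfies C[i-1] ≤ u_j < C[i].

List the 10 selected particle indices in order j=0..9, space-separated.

C = [6/47, 15/47, 15/47, 19/47, 24/47, 27/47, 27/47, 34/47, 41/47, 1]
j=0: u_0=11/300 ∈ [0, 6/47) → index 0
j=1: u_1=41/300 ∈ [6/47, 15/47) → index 1
j=2: u_2=71/300 ∈ [6/47, 15/47) → index 1
j=3: u_3=101/300 ∈ [15/47, 19/47) → index 3
j=4: u_4=131/300 ∈ [19/47, 24/47) → index 4
j=5: u_5=161/300 ∈ [24/47, 27/47) → index 5
j=6: u_6=191/300 ∈ [27/47, 34/47) → index 7
j=7: u_7=221/300 ∈ [34/47, 41/47) → index 8
j=8: u_8=251/300 ∈ [34/47, 41/47) → index 8
j=9: u_9=281/300 ∈ [41/47, 1) → index 9

0 1 1 3 4 5 7 8 8 9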